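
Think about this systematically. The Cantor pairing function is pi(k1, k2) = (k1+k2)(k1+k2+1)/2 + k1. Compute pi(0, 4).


k1 + k2 = 4
(k1+k2)(k1+k2+1)/2 = 4 * 5 / 2 = 10
pi = 10 + 0 = 10

10


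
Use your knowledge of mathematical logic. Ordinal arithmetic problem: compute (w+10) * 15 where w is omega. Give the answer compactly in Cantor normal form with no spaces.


Compute (w+10) * 15.
Ordinal * is associative and left-distributive over +, but NOT commutative; for finite n>1, n*w = w but w*n stays w*n.
(w+10) * 15 = (w+10) repeated 15 times. Each intermediate +10 is absorbed by the following w; only the last survives: w*15+10.
Result = w*15+10

w*15+10


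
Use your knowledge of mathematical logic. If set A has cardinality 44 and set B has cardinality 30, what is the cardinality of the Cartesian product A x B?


The Cartesian product A x B contains all ordered pairs (a, b).
|A x B| = |A| * |B| = 44 * 30 = 1320

1320


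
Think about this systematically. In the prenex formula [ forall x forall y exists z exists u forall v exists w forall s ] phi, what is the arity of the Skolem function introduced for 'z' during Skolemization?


Quantifier prefix: forall x forall y exists z exists u forall v exists w forall s
'z' is existentially quantified at position 3.
Universal variables preceding it: x, y
Skolem function arity = 2

2


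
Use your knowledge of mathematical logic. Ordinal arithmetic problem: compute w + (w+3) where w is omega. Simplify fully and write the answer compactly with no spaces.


Compute w + (w+3).
Ordinal + is associative but NOT commutative; for finite n>0, n + w = w but w + n stays w+n.
w + (w+3) = (w+w) + 3 = w*2+3.
Result = w*2+3

w*2+3


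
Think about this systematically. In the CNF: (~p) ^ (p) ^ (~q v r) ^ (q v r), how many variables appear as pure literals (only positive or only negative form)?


Check each variable for pure literal status:
p: mixed (not pure)
q: mixed (not pure)
r: pure positive
Pure literal count = 1

1


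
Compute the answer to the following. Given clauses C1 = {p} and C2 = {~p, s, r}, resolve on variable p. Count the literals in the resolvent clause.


Remove p from C1 and ~p from C2.
C1 remainder: {}
C2 remainder: {s, r}
Union (resolvent): {r, s}
Resolvent has 2 literal(s).

2


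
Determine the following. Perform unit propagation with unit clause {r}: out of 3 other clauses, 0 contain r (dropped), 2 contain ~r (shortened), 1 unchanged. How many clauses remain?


Satisfied (removed): 0
Shortened (remain): 2
Unchanged (remain): 1
Remaining = 2 + 1 = 3

3


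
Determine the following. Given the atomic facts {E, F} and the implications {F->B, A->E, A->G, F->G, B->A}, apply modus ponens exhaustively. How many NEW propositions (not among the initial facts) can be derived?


Initial facts: {E, F}
Apply modus ponens to closure:
  F and F->B  =>  B
  F and F->G  =>  G
  B and B->A  =>  A
Final known: {A, B, E, F, G}
New propositions: {A, B, G}
Count = 3

3


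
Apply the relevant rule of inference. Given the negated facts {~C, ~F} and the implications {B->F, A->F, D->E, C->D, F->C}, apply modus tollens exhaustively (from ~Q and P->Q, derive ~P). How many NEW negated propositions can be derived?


Initial negated facts: {~C, ~F}
Apply modus tollens to closure:
  ~F and B->F  =>  ~B
  ~F and A->F  =>  ~A
Final negated: {~A, ~B, ~C, ~F}
New negations: {~A, ~B}
Count = 2

2


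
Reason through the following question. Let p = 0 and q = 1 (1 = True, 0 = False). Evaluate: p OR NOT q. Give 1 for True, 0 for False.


p = 0, q = 1
Operation: p OR NOT q
Evaluate: 0 OR NOT 1 = 0

0


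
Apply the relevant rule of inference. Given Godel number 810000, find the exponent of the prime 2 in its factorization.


Factorize 810000 by dividing by 2 repeatedly.
Division steps: 2 divides 810000 exactly 4 time(s).
Exponent of 2 = 4

4


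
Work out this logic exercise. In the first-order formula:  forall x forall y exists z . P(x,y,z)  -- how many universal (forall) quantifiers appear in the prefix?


Quantifier prefix: forall x forall y exists z
Mark each quantifier type:
  U U E
Universal count = 2, Existential count = 1
Asked for universal (forall) quantifiers: 2

2


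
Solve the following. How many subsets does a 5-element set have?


The power set of a set with n elements has 2^n elements.
|P(S)| = 2^5 = 32

32


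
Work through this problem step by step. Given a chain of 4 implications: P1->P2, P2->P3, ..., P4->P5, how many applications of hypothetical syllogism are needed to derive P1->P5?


With 4 implications in a chain connecting 5 propositions:
P1->P2, P2->P3, ..., P4->P5
Steps needed = (number of implications) - 1 = 4 - 1 = 3

3


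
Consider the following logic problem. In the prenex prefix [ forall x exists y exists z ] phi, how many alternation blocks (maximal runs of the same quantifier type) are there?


Quantifier-type sequence: A E E  (A=forall, E=exists)
Group into maximal same-type runs:
  Ax1 | Ex2
Number of blocks = 2

2


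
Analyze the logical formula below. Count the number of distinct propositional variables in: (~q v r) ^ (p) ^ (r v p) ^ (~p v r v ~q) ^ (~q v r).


Identify each variable that appears in the formula.
Variables found: p, q, r
Count = 3

3


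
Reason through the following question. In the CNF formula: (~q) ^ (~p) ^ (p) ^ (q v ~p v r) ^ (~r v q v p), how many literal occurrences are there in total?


Counting literals in each clause:
Clause 1: 1 literal(s)
Clause 2: 1 literal(s)
Clause 3: 1 literal(s)
Clause 4: 3 literal(s)
Clause 5: 3 literal(s)
Total = 9

9


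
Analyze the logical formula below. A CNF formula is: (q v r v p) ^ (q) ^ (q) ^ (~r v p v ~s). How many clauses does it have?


A CNF formula is a conjunction of clauses.
Clauses are separated by ^.
Counting the conjuncts: 4 clauses.

4


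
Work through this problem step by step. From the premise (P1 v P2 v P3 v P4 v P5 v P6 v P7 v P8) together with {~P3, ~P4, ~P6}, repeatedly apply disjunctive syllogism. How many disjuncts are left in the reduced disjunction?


Original disjuncts (8): P1, P2, P3, P4, P5, P6, P7, P8
Negated (eliminate): ~P3, ~P4, ~P6
Remaining disjuncts: P1, P2, P5, P7, P8
Count = 8 - 3 = 5

5


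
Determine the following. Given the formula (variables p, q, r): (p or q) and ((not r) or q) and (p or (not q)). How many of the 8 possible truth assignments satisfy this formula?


Evaluate all 8 assignments for p, q, r:
p=0, q=0, r=0: 0
p=0, q=0, r=1: 0
p=0, q=1, r=0: 0
p=0, q=1, r=1: 0
p=1, q=0, r=0: 1
p=1, q=0, r=1: 0
p=1, q=1, r=0: 1
p=1, q=1, r=1: 1
Satisfying count = 3

3


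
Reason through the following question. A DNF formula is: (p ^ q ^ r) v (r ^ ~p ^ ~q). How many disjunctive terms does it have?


A DNF formula is a disjunction of terms (conjunctions).
Terms are separated by v.
Counting the disjuncts: 2 terms.

2


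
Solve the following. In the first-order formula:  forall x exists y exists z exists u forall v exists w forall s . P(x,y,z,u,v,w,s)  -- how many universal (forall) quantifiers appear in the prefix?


Quantifier prefix: forall x exists y exists z exists u forall v exists w forall s
Mark each quantifier type:
  U E E E U E U
Universal count = 3, Existential count = 4
Asked for universal (forall) quantifiers: 3

3


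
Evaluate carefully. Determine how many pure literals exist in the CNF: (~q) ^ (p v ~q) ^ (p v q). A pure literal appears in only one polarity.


Check each variable for pure literal status:
p: pure positive
q: mixed (not pure)
r: absent (not pure)
Pure literal count = 1

1


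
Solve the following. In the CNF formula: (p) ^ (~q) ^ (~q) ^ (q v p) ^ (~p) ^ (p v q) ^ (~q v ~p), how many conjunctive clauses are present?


A CNF formula is a conjunction of clauses.
Clauses are separated by ^.
Counting the conjuncts: 7 clauses.

7


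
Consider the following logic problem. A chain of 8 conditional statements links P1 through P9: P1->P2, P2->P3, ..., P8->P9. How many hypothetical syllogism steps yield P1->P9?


With 8 implications in a chain connecting 9 propositions:
P1->P2, P2->P3, ..., P8->P9
Steps needed = (number of implications) - 1 = 8 - 1 = 7

7


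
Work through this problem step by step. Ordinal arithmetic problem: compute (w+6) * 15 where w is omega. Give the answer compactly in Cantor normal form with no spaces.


Compute (w+6) * 15.
Ordinal * is associative and left-distributive over +, but NOT commutative; for finite n>1, n*w = w but w*n stays w*n.
(w+6) * 15 = (w+6) repeated 15 times. Each intermediate +6 is absorbed by the following w; only the last survives: w*15+6.
Result = w*15+6

w*15+6


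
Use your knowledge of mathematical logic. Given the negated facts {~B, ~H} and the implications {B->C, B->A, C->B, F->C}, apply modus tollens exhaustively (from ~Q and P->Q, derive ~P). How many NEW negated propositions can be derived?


Initial negated facts: {~B, ~H}
Apply modus tollens to closure:
  ~B and C->B  =>  ~C
  ~C and F->C  =>  ~F
Final negated: {~B, ~C, ~F, ~H}
New negations: {~C, ~F}
Count = 2

2


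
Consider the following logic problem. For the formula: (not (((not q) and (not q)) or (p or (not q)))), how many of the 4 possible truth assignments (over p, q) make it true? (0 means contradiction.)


Check all 4 assignments:
p=0, q=0: 0
p=0, q=1: 1
p=1, q=0: 0
p=1, q=1: 0
Count of True = 1

1


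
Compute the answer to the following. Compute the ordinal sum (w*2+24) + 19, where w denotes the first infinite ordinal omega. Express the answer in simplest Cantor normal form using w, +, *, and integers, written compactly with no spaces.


Compute (w*2+24) + 19.
Ordinal + is associative but NOT commutative; for finite n>0, n + w = w but w + n stays w+n.
By associativity: (w*2+24) + 19 = w*2 + (24+19) = w*2+43.
Result = w*2+43

w*2+43


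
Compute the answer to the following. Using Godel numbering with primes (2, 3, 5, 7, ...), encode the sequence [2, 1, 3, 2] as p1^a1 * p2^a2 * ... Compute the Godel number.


Encode each element as an exponent of the corresponding prime:
  2^2 = 4
  3^1 = 3
  5^3 = 125
  7^2 = 49
Product = 4 * 3 * 125 * 49 = 73500

73500


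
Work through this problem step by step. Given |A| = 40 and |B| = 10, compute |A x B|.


The Cartesian product A x B contains all ordered pairs (a, b).
|A x B| = |A| * |B| = 40 * 10 = 400

400


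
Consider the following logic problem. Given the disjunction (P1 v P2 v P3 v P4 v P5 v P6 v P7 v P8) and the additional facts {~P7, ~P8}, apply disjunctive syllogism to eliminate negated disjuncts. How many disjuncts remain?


Original disjuncts (8): P1, P2, P3, P4, P5, P6, P7, P8
Negated (eliminate): ~P7, ~P8
Remaining disjuncts: P1, P2, P3, P4, P5, P6
Count = 8 - 2 = 6

6


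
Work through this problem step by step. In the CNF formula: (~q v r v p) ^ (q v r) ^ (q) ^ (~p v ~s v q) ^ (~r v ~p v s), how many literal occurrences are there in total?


Counting literals in each clause:
Clause 1: 3 literal(s)
Clause 2: 2 literal(s)
Clause 3: 1 literal(s)
Clause 4: 3 literal(s)
Clause 5: 3 literal(s)
Total = 12

12


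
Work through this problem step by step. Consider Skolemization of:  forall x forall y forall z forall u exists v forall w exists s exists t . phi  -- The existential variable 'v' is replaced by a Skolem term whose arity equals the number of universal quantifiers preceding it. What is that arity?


Quantifier prefix: forall x forall y forall z forall u exists v forall w exists s exists t
'v' is existentially quantified at position 5.
Universal variables preceding it: x, y, z, u
Skolem function arity = 4

4


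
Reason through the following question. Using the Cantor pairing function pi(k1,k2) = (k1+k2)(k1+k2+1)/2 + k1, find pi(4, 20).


k1 + k2 = 24
(k1+k2)(k1+k2+1)/2 = 24 * 25 / 2 = 300
pi = 300 + 4 = 304

304


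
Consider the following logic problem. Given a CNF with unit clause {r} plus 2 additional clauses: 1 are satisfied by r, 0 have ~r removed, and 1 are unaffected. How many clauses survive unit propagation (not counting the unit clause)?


Satisfied (removed): 1
Shortened (remain): 0
Unchanged (remain): 1
Remaining = 0 + 1 = 1

1


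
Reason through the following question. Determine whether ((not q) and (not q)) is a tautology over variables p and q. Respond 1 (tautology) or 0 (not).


Check all 4 assignments:
p=0, q=0: 1
p=0, q=1: 0
p=1, q=0: 1
p=1, q=1: 0
Satisfying count = 2/4.
Tautology iff count = 4: no.

0


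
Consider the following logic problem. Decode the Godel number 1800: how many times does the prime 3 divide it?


Factorize 1800 by dividing by 3 repeatedly.
Division steps: 3 divides 1800 exactly 2 time(s).
Exponent of 3 = 2

2


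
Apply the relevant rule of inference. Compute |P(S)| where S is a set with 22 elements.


The power set of a set with n elements has 2^n elements.
|P(S)| = 2^22 = 4194304

4194304


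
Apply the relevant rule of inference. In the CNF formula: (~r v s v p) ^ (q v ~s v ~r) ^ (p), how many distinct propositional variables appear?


Identify each variable that appears in the formula.
Variables found: p, q, r, s
Count = 4

4


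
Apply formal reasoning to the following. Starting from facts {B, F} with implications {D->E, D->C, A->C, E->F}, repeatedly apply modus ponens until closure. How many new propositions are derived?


Initial facts: {B, F}
Apply modus ponens to closure:
  (no implication fires)
Final known: {B, F}
New propositions: {(none)}
Count = 0

0


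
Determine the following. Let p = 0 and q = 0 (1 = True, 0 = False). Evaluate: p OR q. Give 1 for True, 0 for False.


p = 0, q = 0
Operation: p OR q
Evaluate: 0 OR 0 = 0

0


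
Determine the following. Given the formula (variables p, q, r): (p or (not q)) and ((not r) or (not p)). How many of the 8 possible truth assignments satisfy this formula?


Evaluate all 8 assignments for p, q, r:
p=0, q=0, r=0: 1
p=0, q=0, r=1: 1
p=0, q=1, r=0: 0
p=0, q=1, r=1: 0
p=1, q=0, r=0: 1
p=1, q=0, r=1: 0
p=1, q=1, r=0: 1
p=1, q=1, r=1: 0
Satisfying count = 4

4


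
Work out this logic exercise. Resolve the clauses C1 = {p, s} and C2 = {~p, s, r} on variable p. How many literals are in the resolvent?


Remove p from C1 and ~p from C2.
C1 remainder: {s}
C2 remainder: {s, r}
Union (resolvent): {r, s}
Resolvent has 2 literal(s).

2


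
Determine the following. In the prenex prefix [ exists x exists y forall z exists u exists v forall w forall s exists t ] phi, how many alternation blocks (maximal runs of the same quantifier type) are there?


Quantifier-type sequence: E E A E E A A E  (A=forall, E=exists)
Group into maximal same-type runs:
  Ex2 | Ax1 | Ex2 | Ax2 | Ex1
Number of blocks = 5

5


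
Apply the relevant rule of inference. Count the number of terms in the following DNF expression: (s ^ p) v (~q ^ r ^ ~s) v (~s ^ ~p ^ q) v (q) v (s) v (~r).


A DNF formula is a disjunction of terms (conjunctions).
Terms are separated by v.
Counting the disjuncts: 6 terms.

6


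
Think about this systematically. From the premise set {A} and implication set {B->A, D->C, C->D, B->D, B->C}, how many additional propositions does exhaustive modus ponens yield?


Initial facts: {A}
Apply modus ponens to closure:
  (no implication fires)
Final known: {A}
New propositions: {(none)}
Count = 0

0


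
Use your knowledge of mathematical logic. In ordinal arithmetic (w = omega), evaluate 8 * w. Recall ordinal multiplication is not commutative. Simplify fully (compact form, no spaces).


Compute 8 * w.
Ordinal * is associative and left-distributive over +, but NOT commutative; for finite n>1, n*w = w but w*n stays w*n.
For finite n>0, n * w = sup{n*k : k<w} = w. So 8 * w = w.
Result = w

w


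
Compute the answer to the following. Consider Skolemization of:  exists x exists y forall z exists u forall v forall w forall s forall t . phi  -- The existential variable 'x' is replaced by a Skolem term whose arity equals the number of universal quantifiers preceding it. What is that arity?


Quantifier prefix: exists x exists y forall z exists u forall v forall w forall s forall t
'x' is existentially quantified at position 1.
No universal quantifiers precede it.
Skolem function arity = 0 (a Skolem constant)

0


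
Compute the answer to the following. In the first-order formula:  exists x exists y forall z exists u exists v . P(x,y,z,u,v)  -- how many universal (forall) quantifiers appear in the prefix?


Quantifier prefix: exists x exists y forall z exists u exists v
Mark each quantifier type:
  E E U E E
Universal count = 1, Existential count = 4
Asked for universal (forall) quantifiers: 1

1


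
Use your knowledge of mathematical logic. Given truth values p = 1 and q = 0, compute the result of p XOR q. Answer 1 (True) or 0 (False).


p = 1, q = 0
Operation: p XOR q
Evaluate: 1 XOR 0 = 1

1


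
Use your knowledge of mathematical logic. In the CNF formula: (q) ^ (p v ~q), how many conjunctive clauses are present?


A CNF formula is a conjunction of clauses.
Clauses are separated by ^.
Counting the conjuncts: 2 clauses.

2


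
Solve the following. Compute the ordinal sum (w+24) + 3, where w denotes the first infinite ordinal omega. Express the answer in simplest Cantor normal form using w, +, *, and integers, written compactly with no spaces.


Compute (w+24) + 3.
Ordinal + is associative but NOT commutative; for finite n>0, n + w = w but w + n stays w+n.
By associativity: (w+24) + 3 = w + (24+3) = w+27.
Result = w+27

w+27


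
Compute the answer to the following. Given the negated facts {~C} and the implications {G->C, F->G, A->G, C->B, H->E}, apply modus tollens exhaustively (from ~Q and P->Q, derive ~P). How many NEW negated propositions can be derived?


Initial negated facts: {~C}
Apply modus tollens to closure:
  ~C and G->C  =>  ~G
  ~G and F->G  =>  ~F
  ~G and A->G  =>  ~A
Final negated: {~A, ~C, ~F, ~G}
New negations: {~A, ~F, ~G}
Count = 3

3


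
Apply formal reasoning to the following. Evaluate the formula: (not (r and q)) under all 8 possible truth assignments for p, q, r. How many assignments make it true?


Check all 8 assignments:
p=0, q=0, r=0: 1
p=0, q=0, r=1: 1
p=0, q=1, r=0: 1
p=0, q=1, r=1: 0
p=1, q=0, r=0: 1
p=1, q=0, r=1: 1
p=1, q=1, r=0: 1
p=1, q=1, r=1: 0
Count of True = 6

6


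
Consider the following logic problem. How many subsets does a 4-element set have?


The power set of a set with n elements has 2^n elements.
|P(S)| = 2^4 = 16

16


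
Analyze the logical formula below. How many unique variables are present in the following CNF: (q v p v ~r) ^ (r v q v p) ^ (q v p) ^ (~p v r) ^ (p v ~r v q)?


Identify each variable that appears in the formula.
Variables found: p, q, r
Count = 3

3


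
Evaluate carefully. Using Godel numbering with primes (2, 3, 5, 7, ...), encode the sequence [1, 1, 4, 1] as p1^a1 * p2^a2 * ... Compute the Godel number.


Encode each element as an exponent of the corresponding prime:
  2^1 = 2
  3^1 = 3
  5^4 = 625
  7^1 = 7
Product = 2 * 3 * 625 * 7 = 26250

26250


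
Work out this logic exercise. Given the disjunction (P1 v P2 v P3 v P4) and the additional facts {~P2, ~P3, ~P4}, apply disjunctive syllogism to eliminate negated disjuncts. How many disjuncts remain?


Original disjuncts (4): P1, P2, P3, P4
Negated (eliminate): ~P2, ~P3, ~P4
Remaining disjuncts: P1
Count = 4 - 3 = 1

1


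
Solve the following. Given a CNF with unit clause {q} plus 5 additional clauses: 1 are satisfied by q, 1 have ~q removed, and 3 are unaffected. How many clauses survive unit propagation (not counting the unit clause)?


Satisfied (removed): 1
Shortened (remain): 1
Unchanged (remain): 3
Remaining = 1 + 3 = 4

4


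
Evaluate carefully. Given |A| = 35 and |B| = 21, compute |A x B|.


The Cartesian product A x B contains all ordered pairs (a, b).
|A x B| = |A| * |B| = 35 * 21 = 735

735


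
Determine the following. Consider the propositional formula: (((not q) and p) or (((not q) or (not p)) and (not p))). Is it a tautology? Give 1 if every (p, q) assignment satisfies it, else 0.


Check all 4 assignments:
p=0, q=0: 1
p=0, q=1: 1
p=1, q=0: 1
p=1, q=1: 0
Satisfying count = 3/4.
Tautology iff count = 4: no.

0


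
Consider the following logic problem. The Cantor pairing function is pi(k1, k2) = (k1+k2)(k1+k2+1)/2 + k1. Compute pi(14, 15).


k1 + k2 = 29
(k1+k2)(k1+k2+1)/2 = 29 * 30 / 2 = 435
pi = 435 + 14 = 449

449


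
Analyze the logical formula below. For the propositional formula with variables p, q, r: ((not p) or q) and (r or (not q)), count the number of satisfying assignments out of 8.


Evaluate all 8 assignments for p, q, r:
p=0, q=0, r=0: 1
p=0, q=0, r=1: 1
p=0, q=1, r=0: 0
p=0, q=1, r=1: 1
p=1, q=0, r=0: 0
p=1, q=0, r=1: 0
p=1, q=1, r=0: 0
p=1, q=1, r=1: 1
Satisfying count = 4

4


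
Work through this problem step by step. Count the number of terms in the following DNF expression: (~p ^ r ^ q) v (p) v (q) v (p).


A DNF formula is a disjunction of terms (conjunctions).
Terms are separated by v.
Counting the disjuncts: 4 terms.

4


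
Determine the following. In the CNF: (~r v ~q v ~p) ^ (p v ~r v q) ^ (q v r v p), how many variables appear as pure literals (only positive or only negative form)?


Check each variable for pure literal status:
p: mixed (not pure)
q: mixed (not pure)
r: mixed (not pure)
Pure literal count = 0

0


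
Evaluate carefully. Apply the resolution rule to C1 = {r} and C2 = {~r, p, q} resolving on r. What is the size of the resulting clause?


Remove r from C1 and ~r from C2.
C1 remainder: {}
C2 remainder: {p, q}
Union (resolvent): {p, q}
Resolvent has 2 literal(s).

2


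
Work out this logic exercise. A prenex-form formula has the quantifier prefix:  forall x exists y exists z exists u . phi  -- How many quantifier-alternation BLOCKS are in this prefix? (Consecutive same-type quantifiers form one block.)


Quantifier-type sequence: A E E E  (A=forall, E=exists)
Group into maximal same-type runs:
  Ax1 | Ex3
Number of blocks = 2

2


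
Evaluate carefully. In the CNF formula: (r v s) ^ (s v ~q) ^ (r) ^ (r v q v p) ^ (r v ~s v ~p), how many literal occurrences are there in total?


Counting literals in each clause:
Clause 1: 2 literal(s)
Clause 2: 2 literal(s)
Clause 3: 1 literal(s)
Clause 4: 3 literal(s)
Clause 5: 3 literal(s)
Total = 11

11


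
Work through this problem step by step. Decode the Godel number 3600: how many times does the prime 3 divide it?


Factorize 3600 by dividing by 3 repeatedly.
Division steps: 3 divides 3600 exactly 2 time(s).
Exponent of 3 = 2

2


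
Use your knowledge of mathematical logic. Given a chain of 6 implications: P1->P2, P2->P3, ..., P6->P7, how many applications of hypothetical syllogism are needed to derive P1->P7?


With 6 implications in a chain connecting 7 propositions:
P1->P2, P2->P3, ..., P6->P7
Steps needed = (number of implications) - 1 = 6 - 1 = 5

5


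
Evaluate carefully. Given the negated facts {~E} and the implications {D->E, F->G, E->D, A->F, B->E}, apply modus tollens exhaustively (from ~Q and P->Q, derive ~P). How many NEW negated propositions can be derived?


Initial negated facts: {~E}
Apply modus tollens to closure:
  ~E and D->E  =>  ~D
  ~E and B->E  =>  ~B
Final negated: {~B, ~D, ~E}
New negations: {~B, ~D}
Count = 2

2


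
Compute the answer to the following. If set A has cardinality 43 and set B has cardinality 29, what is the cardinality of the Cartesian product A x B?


The Cartesian product A x B contains all ordered pairs (a, b).
|A x B| = |A| * |B| = 43 * 29 = 1247

1247


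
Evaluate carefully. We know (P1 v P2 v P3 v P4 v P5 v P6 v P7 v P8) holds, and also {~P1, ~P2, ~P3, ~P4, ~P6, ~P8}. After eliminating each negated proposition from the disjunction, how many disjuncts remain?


Original disjuncts (8): P1, P2, P3, P4, P5, P6, P7, P8
Negated (eliminate): ~P1, ~P2, ~P3, ~P4, ~P6, ~P8
Remaining disjuncts: P5, P7
Count = 8 - 6 = 2

2


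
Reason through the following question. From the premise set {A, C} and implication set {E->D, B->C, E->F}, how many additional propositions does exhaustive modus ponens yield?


Initial facts: {A, C}
Apply modus ponens to closure:
  (no implication fires)
Final known: {A, C}
New propositions: {(none)}
Count = 0

0


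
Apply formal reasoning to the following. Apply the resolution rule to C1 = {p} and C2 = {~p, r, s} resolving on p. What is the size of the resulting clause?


Remove p from C1 and ~p from C2.
C1 remainder: {}
C2 remainder: {r, s}
Union (resolvent): {r, s}
Resolvent has 2 literal(s).

2


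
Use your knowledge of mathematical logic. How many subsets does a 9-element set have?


The power set of a set with n elements has 2^n elements.
|P(S)| = 2^9 = 512

512


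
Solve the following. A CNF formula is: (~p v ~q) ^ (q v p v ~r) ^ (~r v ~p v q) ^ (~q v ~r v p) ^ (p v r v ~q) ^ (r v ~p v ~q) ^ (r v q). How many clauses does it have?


A CNF formula is a conjunction of clauses.
Clauses are separated by ^.
Counting the conjuncts: 7 clauses.

7


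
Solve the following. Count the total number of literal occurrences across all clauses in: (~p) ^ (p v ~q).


Counting literals in each clause:
Clause 1: 1 literal(s)
Clause 2: 2 literal(s)
Total = 3

3


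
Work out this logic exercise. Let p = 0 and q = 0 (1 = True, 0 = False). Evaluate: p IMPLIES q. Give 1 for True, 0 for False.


p = 0, q = 0
Operation: p IMPLIES q
Evaluate: 0 IMPLIES 0 = 1

1


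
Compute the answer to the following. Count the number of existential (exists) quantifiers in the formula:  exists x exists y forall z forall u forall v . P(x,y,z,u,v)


Quantifier prefix: exists x exists y forall z forall u forall v
Mark each quantifier type:
  E E U U U
Universal count = 3, Existential count = 2
Asked for existential (exists) quantifiers: 2

2


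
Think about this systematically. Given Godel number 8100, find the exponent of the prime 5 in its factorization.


Factorize 8100 by dividing by 5 repeatedly.
Division steps: 5 divides 8100 exactly 2 time(s).
Exponent of 5 = 2

2


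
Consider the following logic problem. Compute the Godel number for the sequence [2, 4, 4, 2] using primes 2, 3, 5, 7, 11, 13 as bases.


Encode each element as an exponent of the corresponding prime:
  2^2 = 4
  3^4 = 81
  5^4 = 625
  7^2 = 49
Product = 4 * 81 * 625 * 49 = 9922500

9922500


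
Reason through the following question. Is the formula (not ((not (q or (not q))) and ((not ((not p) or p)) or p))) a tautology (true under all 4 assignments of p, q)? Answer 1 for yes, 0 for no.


Check all 4 assignments:
p=0, q=0: 1
p=0, q=1: 1
p=1, q=0: 1
p=1, q=1: 1
Satisfying count = 4/4.
Tautology iff count = 4: yes.

1


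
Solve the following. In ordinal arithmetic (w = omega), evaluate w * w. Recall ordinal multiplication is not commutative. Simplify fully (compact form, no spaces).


Compute w * w.
Ordinal * is associative and left-distributive over +, but NOT commutative; for finite n>1, n*w = w but w*n stays w*n.
w * w = w^2 by definition.
Result = w^2

w^2


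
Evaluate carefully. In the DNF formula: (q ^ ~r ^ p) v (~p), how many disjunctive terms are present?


A DNF formula is a disjunction of terms (conjunctions).
Terms are separated by v.
Counting the disjuncts: 2 terms.

2


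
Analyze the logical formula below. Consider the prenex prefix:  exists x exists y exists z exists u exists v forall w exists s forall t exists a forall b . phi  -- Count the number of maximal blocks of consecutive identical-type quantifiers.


Quantifier-type sequence: E E E E E A E A E A  (A=forall, E=exists)
Group into maximal same-type runs:
  Ex5 | Ax1 | Ex1 | Ax1 | Ex1 | Ax1
Number of blocks = 6

6


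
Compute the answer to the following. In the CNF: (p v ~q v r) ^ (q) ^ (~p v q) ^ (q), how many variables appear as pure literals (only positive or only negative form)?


Check each variable for pure literal status:
p: mixed (not pure)
q: mixed (not pure)
r: pure positive
Pure literal count = 1

1


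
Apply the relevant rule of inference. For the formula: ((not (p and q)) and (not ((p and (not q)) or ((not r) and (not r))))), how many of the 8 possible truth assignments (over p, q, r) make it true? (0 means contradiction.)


Check all 8 assignments:
p=0, q=0, r=0: 0
p=0, q=0, r=1: 1
p=0, q=1, r=0: 0
p=0, q=1, r=1: 1
p=1, q=0, r=0: 0
p=1, q=0, r=1: 0
p=1, q=1, r=0: 0
p=1, q=1, r=1: 0
Count of True = 2

2


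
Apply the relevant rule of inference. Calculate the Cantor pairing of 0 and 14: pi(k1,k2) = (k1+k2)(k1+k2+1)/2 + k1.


k1 + k2 = 14
(k1+k2)(k1+k2+1)/2 = 14 * 15 / 2 = 105
pi = 105 + 0 = 105

105


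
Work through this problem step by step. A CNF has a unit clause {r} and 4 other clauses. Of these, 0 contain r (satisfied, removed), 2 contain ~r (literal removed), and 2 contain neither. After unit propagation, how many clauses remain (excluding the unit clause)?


Satisfied (removed): 0
Shortened (remain): 2
Unchanged (remain): 2
Remaining = 2 + 2 = 4

4


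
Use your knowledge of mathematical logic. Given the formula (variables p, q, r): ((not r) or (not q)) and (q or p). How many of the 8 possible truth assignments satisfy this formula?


Evaluate all 8 assignments for p, q, r:
p=0, q=0, r=0: 0
p=0, q=0, r=1: 0
p=0, q=1, r=0: 1
p=0, q=1, r=1: 0
p=1, q=0, r=0: 1
p=1, q=0, r=1: 1
p=1, q=1, r=0: 1
p=1, q=1, r=1: 0
Satisfying count = 4

4


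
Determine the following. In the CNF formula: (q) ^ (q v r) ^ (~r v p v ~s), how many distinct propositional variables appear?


Identify each variable that appears in the formula.
Variables found: p, q, r, s
Count = 4

4


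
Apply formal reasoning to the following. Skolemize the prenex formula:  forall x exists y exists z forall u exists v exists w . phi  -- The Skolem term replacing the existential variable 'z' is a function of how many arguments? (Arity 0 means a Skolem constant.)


Quantifier prefix: forall x exists y exists z forall u exists v exists w
'z' is existentially quantified at position 3.
Universal variables preceding it: x
Skolem function arity = 1

1


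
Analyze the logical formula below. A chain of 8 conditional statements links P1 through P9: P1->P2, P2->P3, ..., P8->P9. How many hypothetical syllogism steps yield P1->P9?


With 8 implications in a chain connecting 9 propositions:
P1->P2, P2->P3, ..., P8->P9
Steps needed = (number of implications) - 1 = 8 - 1 = 7

7


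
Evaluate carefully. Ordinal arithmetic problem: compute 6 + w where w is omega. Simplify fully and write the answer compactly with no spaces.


Compute 6 + w.
Ordinal + is associative but NOT commutative; for finite n>0, n + w = w but w + n stays w+n.
Any finite left addend is absorbed by w on the right: 6 + w = w.
Result = w

w


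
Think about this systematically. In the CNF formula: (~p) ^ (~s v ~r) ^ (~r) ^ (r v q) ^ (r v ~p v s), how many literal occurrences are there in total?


Counting literals in each clause:
Clause 1: 1 literal(s)
Clause 2: 2 literal(s)
Clause 3: 1 literal(s)
Clause 4: 2 literal(s)
Clause 5: 3 literal(s)
Total = 9

9


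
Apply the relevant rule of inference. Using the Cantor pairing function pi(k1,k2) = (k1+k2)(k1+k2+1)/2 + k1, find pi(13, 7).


k1 + k2 = 20
(k1+k2)(k1+k2+1)/2 = 20 * 21 / 2 = 210
pi = 210 + 13 = 223

223


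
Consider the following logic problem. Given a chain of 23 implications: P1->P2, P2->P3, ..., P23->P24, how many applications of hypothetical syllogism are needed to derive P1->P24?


With 23 implications in a chain connecting 24 propositions:
P1->P2, P2->P3, ..., P23->P24
Steps needed = (number of implications) - 1 = 23 - 1 = 22

22


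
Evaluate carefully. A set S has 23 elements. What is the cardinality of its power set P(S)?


The power set of a set with n elements has 2^n elements.
|P(S)| = 2^23 = 8388608

8388608


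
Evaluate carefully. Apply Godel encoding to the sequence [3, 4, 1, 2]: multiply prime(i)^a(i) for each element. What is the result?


Encode each element as an exponent of the corresponding prime:
  2^3 = 8
  3^4 = 81
  5^1 = 5
  7^2 = 49
Product = 8 * 81 * 5 * 49 = 158760

158760


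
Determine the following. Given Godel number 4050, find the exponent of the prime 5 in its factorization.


Factorize 4050 by dividing by 5 repeatedly.
Division steps: 5 divides 4050 exactly 2 time(s).
Exponent of 5 = 2

2


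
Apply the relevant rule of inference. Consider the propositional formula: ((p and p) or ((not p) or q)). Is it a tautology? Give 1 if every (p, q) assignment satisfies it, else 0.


Check all 4 assignments:
p=0, q=0: 1
p=0, q=1: 1
p=1, q=0: 1
p=1, q=1: 1
Satisfying count = 4/4.
Tautology iff count = 4: yes.

1


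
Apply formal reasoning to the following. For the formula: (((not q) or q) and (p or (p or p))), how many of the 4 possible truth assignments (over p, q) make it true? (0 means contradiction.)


Check all 4 assignments:
p=0, q=0: 0
p=0, q=1: 0
p=1, q=0: 1
p=1, q=1: 1
Count of True = 2

2


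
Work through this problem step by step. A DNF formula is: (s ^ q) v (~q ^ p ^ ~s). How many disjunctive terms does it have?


A DNF formula is a disjunction of terms (conjunctions).
Terms are separated by v.
Counting the disjuncts: 2 terms.

2


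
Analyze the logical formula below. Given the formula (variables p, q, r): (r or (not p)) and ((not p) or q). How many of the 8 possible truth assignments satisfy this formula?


Evaluate all 8 assignments for p, q, r:
p=0, q=0, r=0: 1
p=0, q=0, r=1: 1
p=0, q=1, r=0: 1
p=0, q=1, r=1: 1
p=1, q=0, r=0: 0
p=1, q=0, r=1: 0
p=1, q=1, r=0: 0
p=1, q=1, r=1: 1
Satisfying count = 5

5


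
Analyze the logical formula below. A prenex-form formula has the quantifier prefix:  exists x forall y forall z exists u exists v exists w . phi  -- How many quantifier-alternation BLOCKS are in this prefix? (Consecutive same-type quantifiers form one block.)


Quantifier-type sequence: E A A E E E  (A=forall, E=exists)
Group into maximal same-type runs:
  Ex1 | Ax2 | Ex3
Number of blocks = 3

3


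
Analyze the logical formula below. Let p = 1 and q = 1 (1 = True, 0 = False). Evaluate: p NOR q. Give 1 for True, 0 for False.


p = 1, q = 1
Operation: p NOR q
Evaluate: 1 NOR 1 = 0

0


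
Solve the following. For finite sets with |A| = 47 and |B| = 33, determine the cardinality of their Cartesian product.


The Cartesian product A x B contains all ordered pairs (a, b).
|A x B| = |A| * |B| = 47 * 33 = 1551

1551


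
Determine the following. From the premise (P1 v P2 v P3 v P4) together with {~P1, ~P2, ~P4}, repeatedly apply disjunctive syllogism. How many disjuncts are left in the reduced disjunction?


Original disjuncts (4): P1, P2, P3, P4
Negated (eliminate): ~P1, ~P2, ~P4
Remaining disjuncts: P3
Count = 4 - 3 = 1

1


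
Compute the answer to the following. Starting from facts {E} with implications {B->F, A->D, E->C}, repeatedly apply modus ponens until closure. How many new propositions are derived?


Initial facts: {E}
Apply modus ponens to closure:
  E and E->C  =>  C
Final known: {C, E}
New propositions: {C}
Count = 1

1


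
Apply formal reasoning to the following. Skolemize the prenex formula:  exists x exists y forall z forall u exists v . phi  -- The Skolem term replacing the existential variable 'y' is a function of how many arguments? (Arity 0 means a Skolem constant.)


Quantifier prefix: exists x exists y forall z forall u exists v
'y' is existentially quantified at position 2.
No universal quantifiers precede it.
Skolem function arity = 0 (a Skolem constant)

0


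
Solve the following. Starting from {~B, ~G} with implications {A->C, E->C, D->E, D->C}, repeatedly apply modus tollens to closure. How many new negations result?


Initial negated facts: {~B, ~G}
Apply modus tollens to closure:
  (no implication fires)
Final negated: {~B, ~G}
New negations: {(none)}
Count = 0

0


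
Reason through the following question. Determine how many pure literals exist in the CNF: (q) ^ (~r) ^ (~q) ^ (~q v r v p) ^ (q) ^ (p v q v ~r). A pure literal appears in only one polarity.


Check each variable for pure literal status:
p: pure positive
q: mixed (not pure)
r: mixed (not pure)
Pure literal count = 1

1


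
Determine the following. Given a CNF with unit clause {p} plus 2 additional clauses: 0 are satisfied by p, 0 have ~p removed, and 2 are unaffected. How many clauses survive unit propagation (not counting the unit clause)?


Satisfied (removed): 0
Shortened (remain): 0
Unchanged (remain): 2
Remaining = 0 + 2 = 2

2


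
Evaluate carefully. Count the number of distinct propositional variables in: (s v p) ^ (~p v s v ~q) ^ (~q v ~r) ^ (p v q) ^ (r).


Identify each variable that appears in the formula.
Variables found: p, q, r, s
Count = 4

4


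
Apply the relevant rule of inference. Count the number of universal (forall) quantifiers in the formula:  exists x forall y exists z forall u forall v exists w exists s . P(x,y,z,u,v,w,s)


Quantifier prefix: exists x forall y exists z forall u forall v exists w exists s
Mark each quantifier type:
  E U E U U E E
Universal count = 3, Existential count = 4
Asked for universal (forall) quantifiers: 3

3


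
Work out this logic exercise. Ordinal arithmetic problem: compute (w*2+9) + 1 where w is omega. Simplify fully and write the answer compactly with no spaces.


Compute (w*2+9) + 1.
Ordinal + is associative but NOT commutative; for finite n>0, n + w = w but w + n stays w+n.
By associativity: (w*2+9) + 1 = w*2 + (9+1) = w*2+10.
Result = w*2+10

w*2+10


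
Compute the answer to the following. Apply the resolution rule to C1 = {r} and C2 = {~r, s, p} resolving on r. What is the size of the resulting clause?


Remove r from C1 and ~r from C2.
C1 remainder: {}
C2 remainder: {s, p}
Union (resolvent): {p, s}
Resolvent has 2 literal(s).

2


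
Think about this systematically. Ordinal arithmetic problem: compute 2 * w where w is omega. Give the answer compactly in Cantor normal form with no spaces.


Compute 2 * w.
Ordinal * is associative and left-distributive over +, but NOT commutative; for finite n>1, n*w = w but w*n stays w*n.
For finite n>0, n * w = sup{n*k : k<w} = w. So 2 * w = w.
Result = w

w


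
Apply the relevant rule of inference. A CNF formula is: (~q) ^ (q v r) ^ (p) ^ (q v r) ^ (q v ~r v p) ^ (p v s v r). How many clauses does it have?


A CNF formula is a conjunction of clauses.
Clauses are separated by ^.
Counting the conjuncts: 6 clauses.

6


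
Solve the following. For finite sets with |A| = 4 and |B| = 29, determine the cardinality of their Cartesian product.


The Cartesian product A x B contains all ordered pairs (a, b).
|A x B| = |A| * |B| = 4 * 29 = 116

116


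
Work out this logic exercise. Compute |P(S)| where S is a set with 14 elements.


The power set of a set with n elements has 2^n elements.
|P(S)| = 2^14 = 16384

16384


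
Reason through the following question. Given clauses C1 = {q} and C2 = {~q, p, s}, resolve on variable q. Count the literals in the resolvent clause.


Remove q from C1 and ~q from C2.
C1 remainder: {}
C2 remainder: {p, s}
Union (resolvent): {p, s}
Resolvent has 2 literal(s).

2


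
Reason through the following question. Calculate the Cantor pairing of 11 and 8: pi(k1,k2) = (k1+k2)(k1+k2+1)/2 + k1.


k1 + k2 = 19
(k1+k2)(k1+k2+1)/2 = 19 * 20 / 2 = 190
pi = 190 + 11 = 201

201


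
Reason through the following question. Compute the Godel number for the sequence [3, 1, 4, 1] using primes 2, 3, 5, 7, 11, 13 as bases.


Encode each element as an exponent of the corresponding prime:
  2^3 = 8
  3^1 = 3
  5^4 = 625
  7^1 = 7
Product = 8 * 3 * 625 * 7 = 105000

105000


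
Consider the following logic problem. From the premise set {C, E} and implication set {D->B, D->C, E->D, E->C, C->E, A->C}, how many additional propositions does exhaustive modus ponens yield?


Initial facts: {C, E}
Apply modus ponens to closure:
  E and E->D  =>  D
  D and D->B  =>  B
Final known: {B, C, D, E}
New propositions: {B, D}
Count = 2

2
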